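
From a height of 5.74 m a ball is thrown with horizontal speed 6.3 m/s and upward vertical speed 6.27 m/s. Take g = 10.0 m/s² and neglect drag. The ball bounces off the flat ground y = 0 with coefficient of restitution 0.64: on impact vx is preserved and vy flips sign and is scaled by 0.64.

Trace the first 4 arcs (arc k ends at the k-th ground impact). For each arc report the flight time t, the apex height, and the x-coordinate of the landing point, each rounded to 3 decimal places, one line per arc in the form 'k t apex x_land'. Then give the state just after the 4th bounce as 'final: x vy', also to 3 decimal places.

Arc 1: start y=5.740, vy=6.270 → t=1.868, apex=7.706, x_land=11.771, impact vy=-12.414
  bounce: vy ← 0.64·12.414 = 7.945
Arc 2: start y=0.000, vy=7.945 → t=1.589, apex=3.156, x_land=21.782, impact vy=-7.945
  bounce: vy ← 0.64·7.945 = 5.085
Arc 3: start y=0.000, vy=5.085 → t=1.017, apex=1.293, x_land=28.189, impact vy=-5.085
  bounce: vy ← 0.64·5.085 = 3.254
Arc 4: start y=0.000, vy=3.254 → t=0.651, apex=0.530, x_land=32.289, impact vy=-3.254
  bounce: vy ← 0.64·3.254 = 2.083

1 1.868 7.706 11.771
2 1.589 3.156 21.782
3 1.017 1.293 28.189
4 0.651 0.530 32.289
final: 32.289 2.083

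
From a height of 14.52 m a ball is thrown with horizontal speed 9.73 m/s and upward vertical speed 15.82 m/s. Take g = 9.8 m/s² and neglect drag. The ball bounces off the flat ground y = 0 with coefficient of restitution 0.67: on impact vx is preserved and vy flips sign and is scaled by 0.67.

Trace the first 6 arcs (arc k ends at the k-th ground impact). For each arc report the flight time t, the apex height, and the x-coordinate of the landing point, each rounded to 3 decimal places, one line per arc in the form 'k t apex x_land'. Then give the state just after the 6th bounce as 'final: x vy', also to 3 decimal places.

1 3.974 27.289 38.669
2 3.162 12.250 69.438
3 2.119 5.499 90.053
4 1.420 2.469 103.865
5 0.951 1.108 113.120
6 0.637 0.497 119.320
final: 119.320 2.092

Arc 1: start y=14.520, vy=15.820 → t=3.974, apex=27.289, x_land=38.669, impact vy=-23.127
  bounce: vy ← 0.67·23.127 = 15.495
Arc 2: start y=0.000, vy=15.495 → t=3.162, apex=12.250, x_land=69.438, impact vy=-15.495
  bounce: vy ← 0.67·15.495 = 10.382
Arc 3: start y=0.000, vy=10.382 → t=2.119, apex=5.499, x_land=90.053, impact vy=-10.382
  bounce: vy ← 0.67·10.382 = 6.956
Arc 4: start y=0.000, vy=6.956 → t=1.420, apex=2.469, x_land=103.865, impact vy=-6.956
  bounce: vy ← 0.67·6.956 = 4.660
Arc 5: start y=0.000, vy=4.660 → t=0.951, apex=1.108, x_land=113.120, impact vy=-4.660
  bounce: vy ← 0.67·4.660 = 3.122
Arc 6: start y=0.000, vy=3.122 → t=0.637, apex=0.497, x_land=119.320, impact vy=-3.122
  bounce: vy ← 0.67·3.122 = 2.092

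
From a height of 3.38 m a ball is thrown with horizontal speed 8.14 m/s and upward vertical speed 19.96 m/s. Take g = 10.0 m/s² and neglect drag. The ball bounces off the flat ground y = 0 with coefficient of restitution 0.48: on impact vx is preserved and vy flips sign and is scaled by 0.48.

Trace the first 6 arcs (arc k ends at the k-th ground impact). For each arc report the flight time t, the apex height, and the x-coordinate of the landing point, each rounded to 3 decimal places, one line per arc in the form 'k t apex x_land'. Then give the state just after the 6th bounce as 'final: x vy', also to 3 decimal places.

1 4.155 23.300 33.819
2 2.072 5.368 50.688
3 0.995 1.237 58.785
4 0.477 0.285 62.672
5 0.229 0.066 64.538
6 0.110 0.015 65.433
final: 65.433 0.264

Arc 1: start y=3.380, vy=19.960 → t=4.155, apex=23.300, x_land=33.819, impact vy=-21.587
  bounce: vy ← 0.48·21.587 = 10.362
Arc 2: start y=0.000, vy=10.362 → t=2.072, apex=5.368, x_land=50.688, impact vy=-10.362
  bounce: vy ← 0.48·10.362 = 4.974
Arc 3: start y=0.000, vy=4.974 → t=0.995, apex=1.237, x_land=58.785, impact vy=-4.974
  bounce: vy ← 0.48·4.974 = 2.387
Arc 4: start y=0.000, vy=2.387 → t=0.477, apex=0.285, x_land=62.672, impact vy=-2.387
  bounce: vy ← 0.48·2.387 = 1.146
Arc 5: start y=0.000, vy=1.146 → t=0.229, apex=0.066, x_land=64.538, impact vy=-1.146
  bounce: vy ← 0.48·1.146 = 0.550
Arc 6: start y=0.000, vy=0.550 → t=0.110, apex=0.015, x_land=65.433, impact vy=-0.550
  bounce: vy ← 0.48·0.550 = 0.264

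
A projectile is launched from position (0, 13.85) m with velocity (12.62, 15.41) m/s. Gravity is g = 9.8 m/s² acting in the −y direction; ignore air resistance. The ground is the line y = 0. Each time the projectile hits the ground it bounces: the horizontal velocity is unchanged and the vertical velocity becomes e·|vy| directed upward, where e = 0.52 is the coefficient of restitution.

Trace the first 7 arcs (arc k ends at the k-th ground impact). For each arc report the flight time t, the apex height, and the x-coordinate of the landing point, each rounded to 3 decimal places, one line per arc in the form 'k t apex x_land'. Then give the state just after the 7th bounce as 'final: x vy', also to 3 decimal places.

1 3.874 25.966 48.895
2 2.394 7.021 79.108
3 1.245 1.899 94.819
4 0.647 0.513 102.989
5 0.337 0.139 107.237
6 0.175 0.038 109.446
7 0.091 0.010 110.595
final: 110.595 0.232

Arc 1: start y=13.850, vy=15.410 → t=3.874, apex=25.966, x_land=48.895, impact vy=-22.559
  bounce: vy ← 0.52·22.559 = 11.731
Arc 2: start y=0.000, vy=11.731 → t=2.394, apex=7.021, x_land=79.108, impact vy=-11.731
  bounce: vy ← 0.52·11.731 = 6.100
Arc 3: start y=0.000, vy=6.100 → t=1.245, apex=1.899, x_land=94.819, impact vy=-6.100
  bounce: vy ← 0.52·6.100 = 3.172
Arc 4: start y=0.000, vy=3.172 → t=0.647, apex=0.513, x_land=102.989, impact vy=-3.172
  bounce: vy ← 0.52·3.172 = 1.649
Arc 5: start y=0.000, vy=1.649 → t=0.337, apex=0.139, x_land=107.237, impact vy=-1.649
  bounce: vy ← 0.52·1.649 = 0.858
Arc 6: start y=0.000, vy=0.858 → t=0.175, apex=0.038, x_land=109.446, impact vy=-0.858
  bounce: vy ← 0.52·0.858 = 0.446
Arc 7: start y=0.000, vy=0.446 → t=0.091, apex=0.010, x_land=110.595, impact vy=-0.446
  bounce: vy ← 0.52·0.446 = 0.232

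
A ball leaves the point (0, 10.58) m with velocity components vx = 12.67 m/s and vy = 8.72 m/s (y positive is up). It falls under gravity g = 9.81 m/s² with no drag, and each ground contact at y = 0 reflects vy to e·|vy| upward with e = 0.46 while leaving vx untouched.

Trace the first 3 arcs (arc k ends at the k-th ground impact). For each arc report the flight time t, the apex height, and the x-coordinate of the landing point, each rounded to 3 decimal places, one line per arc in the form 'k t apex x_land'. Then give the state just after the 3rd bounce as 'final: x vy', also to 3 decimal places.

Arc 1: start y=10.580, vy=8.720 → t=2.606, apex=14.456, x_land=33.013, impact vy=-16.841
  bounce: vy ← 0.46·16.841 = 7.747
Arc 2: start y=0.000, vy=7.747 → t=1.579, apex=3.059, x_land=53.024, impact vy=-7.747
  bounce: vy ← 0.46·7.747 = 3.564
Arc 3: start y=0.000, vy=3.564 → t=0.727, apex=0.647, x_land=62.229, impact vy=-3.564
  bounce: vy ← 0.46·3.564 = 1.639

1 2.606 14.456 33.013
2 1.579 3.059 53.024
3 0.727 0.647 62.229
final: 62.229 1.639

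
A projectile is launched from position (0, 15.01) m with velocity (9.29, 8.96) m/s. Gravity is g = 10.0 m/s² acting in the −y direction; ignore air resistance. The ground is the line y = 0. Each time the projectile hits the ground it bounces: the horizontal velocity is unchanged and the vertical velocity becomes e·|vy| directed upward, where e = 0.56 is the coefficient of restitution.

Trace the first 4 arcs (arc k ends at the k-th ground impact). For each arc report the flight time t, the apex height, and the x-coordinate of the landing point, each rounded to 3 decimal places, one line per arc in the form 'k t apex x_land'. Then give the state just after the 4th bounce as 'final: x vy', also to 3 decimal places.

Arc 1: start y=15.010, vy=8.960 → t=2.847, apex=19.024, x_land=26.445, impact vy=-19.506
  bounce: vy ← 0.56·19.506 = 10.923
Arc 2: start y=0.000, vy=10.923 → t=2.185, apex=5.966, x_land=46.740, impact vy=-10.923
  bounce: vy ← 0.56·10.923 = 6.117
Arc 3: start y=0.000, vy=6.117 → t=1.223, apex=1.871, x_land=58.106, impact vy=-6.117
  bounce: vy ← 0.56·6.117 = 3.426
Arc 4: start y=0.000, vy=3.426 → t=0.685, apex=0.587, x_land=64.471, impact vy=-3.426
  bounce: vy ← 0.56·3.426 = 1.918

1 2.847 19.024 26.445
2 2.185 5.966 46.740
3 1.223 1.871 58.106
4 0.685 0.587 64.471
final: 64.471 1.918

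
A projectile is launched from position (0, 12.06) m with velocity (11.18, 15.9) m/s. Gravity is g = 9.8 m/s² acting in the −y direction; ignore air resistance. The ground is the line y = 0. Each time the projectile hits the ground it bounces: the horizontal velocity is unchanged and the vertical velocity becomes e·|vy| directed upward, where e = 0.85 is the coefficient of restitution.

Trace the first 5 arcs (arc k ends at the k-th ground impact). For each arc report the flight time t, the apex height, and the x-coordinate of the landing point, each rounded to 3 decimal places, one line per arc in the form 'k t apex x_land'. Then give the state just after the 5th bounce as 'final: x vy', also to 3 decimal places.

Arc 1: start y=12.060, vy=15.900 → t=3.879, apex=24.958, x_land=43.371, impact vy=-22.118
  bounce: vy ← 0.85·22.118 = 18.800
Arc 2: start y=0.000, vy=18.800 → t=3.837, apex=18.032, x_land=86.266, impact vy=-18.800
  bounce: vy ← 0.85·18.800 = 15.980
Arc 3: start y=0.000, vy=15.980 → t=3.261, apex=13.028, x_land=122.726, impact vy=-15.980
  bounce: vy ← 0.85·15.980 = 13.583
Arc 4: start y=0.000, vy=13.583 → t=2.772, apex=9.413, x_land=153.717, impact vy=-13.583
  bounce: vy ← 0.85·13.583 = 11.545
Arc 5: start y=0.000, vy=11.545 → t=2.356, apex=6.801, x_land=180.060, impact vy=-11.545
  bounce: vy ← 0.85·11.545 = 9.814

1 3.879 24.958 43.371
2 3.837 18.032 86.266
3 3.261 13.028 122.726
4 2.772 9.413 153.717
5 2.356 6.801 180.060
final: 180.060 9.814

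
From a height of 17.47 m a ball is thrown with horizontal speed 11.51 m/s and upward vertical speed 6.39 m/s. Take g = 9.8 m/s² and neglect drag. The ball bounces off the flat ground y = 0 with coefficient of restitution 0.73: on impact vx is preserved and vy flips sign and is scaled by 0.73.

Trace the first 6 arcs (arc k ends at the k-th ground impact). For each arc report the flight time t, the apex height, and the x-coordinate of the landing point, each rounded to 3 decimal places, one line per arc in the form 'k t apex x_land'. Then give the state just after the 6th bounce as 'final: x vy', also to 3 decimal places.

1 2.650 19.553 30.498
2 2.917 10.420 64.067
3 2.129 5.553 88.572
4 1.554 2.959 106.461
5 1.135 1.577 119.520
6 0.828 0.840 129.053
final: 129.053 2.963

Arc 1: start y=17.470, vy=6.390 → t=2.650, apex=19.553, x_land=30.498, impact vy=-19.577
  bounce: vy ← 0.73·19.577 = 14.291
Arc 2: start y=0.000, vy=14.291 → t=2.917, apex=10.420, x_land=64.067, impact vy=-14.291
  bounce: vy ← 0.73·14.291 = 10.432
Arc 3: start y=0.000, vy=10.432 → t=2.129, apex=5.553, x_land=88.572, impact vy=-10.432
  bounce: vy ← 0.73·10.432 = 7.616
Arc 4: start y=0.000, vy=7.616 → t=1.554, apex=2.959, x_land=106.461, impact vy=-7.616
  bounce: vy ← 0.73·7.616 = 5.559
Arc 5: start y=0.000, vy=5.559 → t=1.135, apex=1.577, x_land=119.520, impact vy=-5.559
  bounce: vy ← 0.73·5.559 = 4.058
Arc 6: start y=0.000, vy=4.058 → t=0.828, apex=0.840, x_land=129.053, impact vy=-4.058
  bounce: vy ← 0.73·4.058 = 2.963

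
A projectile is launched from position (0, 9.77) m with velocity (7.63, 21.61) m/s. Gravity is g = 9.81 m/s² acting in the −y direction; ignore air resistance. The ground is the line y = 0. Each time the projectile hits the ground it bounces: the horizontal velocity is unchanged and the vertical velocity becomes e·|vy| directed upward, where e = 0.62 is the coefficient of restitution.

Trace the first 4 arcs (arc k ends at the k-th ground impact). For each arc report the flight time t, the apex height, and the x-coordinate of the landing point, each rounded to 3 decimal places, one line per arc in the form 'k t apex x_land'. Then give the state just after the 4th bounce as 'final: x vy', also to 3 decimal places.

Arc 1: start y=9.770, vy=21.610 → t=4.819, apex=33.572, x_land=36.769, impact vy=-25.665
  bounce: vy ← 0.62·25.665 = 15.912
Arc 2: start y=0.000, vy=15.912 → t=3.244, apex=12.905, x_land=61.521, impact vy=-15.912
  bounce: vy ← 0.62·15.912 = 9.866
Arc 3: start y=0.000, vy=9.866 → t=2.011, apex=4.961, x_land=76.868, impact vy=-9.866
  bounce: vy ← 0.62·9.866 = 6.117
Arc 4: start y=0.000, vy=6.117 → t=1.247, apex=1.907, x_land=86.383, impact vy=-6.117
  bounce: vy ← 0.62·6.117 = 3.792

1 4.819 33.572 36.769
2 3.244 12.905 61.521
3 2.011 4.961 76.868
4 1.247 1.907 86.383
final: 86.383 3.792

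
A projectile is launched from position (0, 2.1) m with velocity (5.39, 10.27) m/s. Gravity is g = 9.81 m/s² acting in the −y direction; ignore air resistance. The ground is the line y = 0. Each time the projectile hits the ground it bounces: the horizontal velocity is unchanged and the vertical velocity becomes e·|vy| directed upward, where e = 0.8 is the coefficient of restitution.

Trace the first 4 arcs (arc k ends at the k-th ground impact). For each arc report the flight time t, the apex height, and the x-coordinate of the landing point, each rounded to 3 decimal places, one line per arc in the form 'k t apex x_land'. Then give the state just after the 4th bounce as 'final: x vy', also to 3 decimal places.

Arc 1: start y=2.100, vy=10.270 → t=2.281, apex=7.476, x_land=12.297, impact vy=-12.111
  bounce: vy ← 0.8·12.111 = 9.689
Arc 2: start y=0.000, vy=9.689 → t=1.975, apex=4.785, x_land=22.944, impact vy=-9.689
  bounce: vy ← 0.8·9.689 = 7.751
Arc 3: start y=0.000, vy=7.751 → t=1.580, apex=3.062, x_land=31.461, impact vy=-7.751
  bounce: vy ← 0.8·7.751 = 6.201
Arc 4: start y=0.000, vy=6.201 → t=1.264, apex=1.960, x_land=38.275, impact vy=-6.201
  bounce: vy ← 0.8·6.201 = 4.961

1 2.281 7.476 12.297
2 1.975 4.785 22.944
3 1.580 3.062 31.461
4 1.264 1.960 38.275
final: 38.275 4.961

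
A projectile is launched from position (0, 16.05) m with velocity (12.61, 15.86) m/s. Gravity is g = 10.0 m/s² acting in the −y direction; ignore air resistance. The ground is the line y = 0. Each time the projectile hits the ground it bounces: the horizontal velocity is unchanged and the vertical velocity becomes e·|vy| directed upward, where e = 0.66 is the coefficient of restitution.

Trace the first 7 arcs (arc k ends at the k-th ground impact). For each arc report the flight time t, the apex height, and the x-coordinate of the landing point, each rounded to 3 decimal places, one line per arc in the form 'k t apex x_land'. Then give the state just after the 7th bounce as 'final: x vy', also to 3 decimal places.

Arc 1: start y=16.050, vy=15.860 → t=3.979, apex=28.627, x_land=50.172, impact vy=-23.928
  bounce: vy ← 0.66·23.928 = 15.792
Arc 2: start y=0.000, vy=15.792 → t=3.158, apex=12.470, x_land=90.001, impact vy=-15.792
  bounce: vy ← 0.66·15.792 = 10.423
Arc 3: start y=0.000, vy=10.423 → t=2.085, apex=5.432, x_land=116.287, impact vy=-10.423
  bounce: vy ← 0.66·10.423 = 6.879
Arc 4: start y=0.000, vy=6.879 → t=1.376, apex=2.366, x_land=133.637, impact vy=-6.879
  bounce: vy ← 0.66·6.879 = 4.540
Arc 5: start y=0.000, vy=4.540 → t=0.908, apex=1.031, x_land=145.087, impact vy=-4.540
  bounce: vy ← 0.66·4.540 = 2.997
Arc 6: start y=0.000, vy=2.997 → t=0.599, apex=0.449, x_land=152.644, impact vy=-2.997
  bounce: vy ← 0.66·2.997 = 1.978
Arc 7: start y=0.000, vy=1.978 → t=0.396, apex=0.196, x_land=157.632, impact vy=-1.978
  bounce: vy ← 0.66·1.978 = 1.305

1 3.979 28.627 50.172
2 3.158 12.470 90.001
3 2.085 5.432 116.287
4 1.376 2.366 133.637
5 0.908 1.031 145.087
6 0.599 0.449 152.644
7 0.396 0.196 157.632
final: 157.632 1.305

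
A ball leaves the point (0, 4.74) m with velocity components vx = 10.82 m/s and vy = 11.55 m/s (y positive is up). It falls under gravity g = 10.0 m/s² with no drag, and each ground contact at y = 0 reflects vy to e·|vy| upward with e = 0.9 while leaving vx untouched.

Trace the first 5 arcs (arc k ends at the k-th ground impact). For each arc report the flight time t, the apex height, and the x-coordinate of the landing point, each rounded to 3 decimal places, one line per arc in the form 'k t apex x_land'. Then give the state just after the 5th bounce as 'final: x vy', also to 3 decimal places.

1 2.666 11.410 28.842
2 2.719 9.242 58.263
3 2.447 7.486 84.742
4 2.203 6.064 108.574
5 1.982 4.912 130.022
final: 130.022 8.920

Arc 1: start y=4.740, vy=11.550 → t=2.666, apex=11.410, x_land=28.842, impact vy=-15.106
  bounce: vy ← 0.9·15.106 = 13.596
Arc 2: start y=0.000, vy=13.596 → t=2.719, apex=9.242, x_land=58.263, impact vy=-13.596
  bounce: vy ← 0.9·13.596 = 12.236
Arc 3: start y=0.000, vy=12.236 → t=2.447, apex=7.486, x_land=84.742, impact vy=-12.236
  bounce: vy ← 0.9·12.236 = 11.013
Arc 4: start y=0.000, vy=11.013 → t=2.203, apex=6.064, x_land=108.574, impact vy=-11.013
  bounce: vy ← 0.9·11.013 = 9.911
Arc 5: start y=0.000, vy=9.911 → t=1.982, apex=4.912, x_land=130.022, impact vy=-9.911
  bounce: vy ← 0.9·9.911 = 8.920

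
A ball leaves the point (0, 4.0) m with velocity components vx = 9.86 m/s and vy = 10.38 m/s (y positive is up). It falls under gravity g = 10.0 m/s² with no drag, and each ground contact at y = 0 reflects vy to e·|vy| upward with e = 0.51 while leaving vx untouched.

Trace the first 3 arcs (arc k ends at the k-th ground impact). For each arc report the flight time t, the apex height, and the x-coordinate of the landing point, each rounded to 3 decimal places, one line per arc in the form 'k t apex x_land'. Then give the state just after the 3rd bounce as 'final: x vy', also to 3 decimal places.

1 2.408 9.387 23.745
2 1.398 2.442 37.525
3 0.713 0.635 44.553
final: 44.553 1.818

Arc 1: start y=4.000, vy=10.380 → t=2.408, apex=9.387, x_land=23.745, impact vy=-13.702
  bounce: vy ← 0.51·13.702 = 6.988
Arc 2: start y=0.000, vy=6.988 → t=1.398, apex=2.442, x_land=37.525, impact vy=-6.988
  bounce: vy ← 0.51·6.988 = 3.564
Arc 3: start y=0.000, vy=3.564 → t=0.713, apex=0.635, x_land=44.553, impact vy=-3.564
  bounce: vy ← 0.51·3.564 = 1.818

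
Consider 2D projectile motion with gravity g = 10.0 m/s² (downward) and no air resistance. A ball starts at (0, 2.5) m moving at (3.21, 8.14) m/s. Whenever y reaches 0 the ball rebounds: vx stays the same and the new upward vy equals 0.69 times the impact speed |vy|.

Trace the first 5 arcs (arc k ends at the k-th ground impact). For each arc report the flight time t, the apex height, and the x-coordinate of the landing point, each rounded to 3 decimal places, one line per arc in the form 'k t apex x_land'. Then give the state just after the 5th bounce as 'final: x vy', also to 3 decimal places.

1 1.892 5.813 6.074
2 1.488 2.768 10.850
3 1.027 1.318 14.146
4 0.708 0.627 16.420
5 0.489 0.299 17.989
final: 17.989 1.686

Arc 1: start y=2.500, vy=8.140 → t=1.892, apex=5.813, x_land=6.074, impact vy=-10.782
  bounce: vy ← 0.69·10.782 = 7.440
Arc 2: start y=0.000, vy=7.440 → t=1.488, apex=2.768, x_land=10.850, impact vy=-7.440
  bounce: vy ← 0.69·7.440 = 5.133
Arc 3: start y=0.000, vy=5.133 → t=1.027, apex=1.318, x_land=14.146, impact vy=-5.133
  bounce: vy ← 0.69·5.133 = 3.542
Arc 4: start y=0.000, vy=3.542 → t=0.708, apex=0.627, x_land=16.420, impact vy=-3.542
  bounce: vy ← 0.69·3.542 = 2.444
Arc 5: start y=0.000, vy=2.444 → t=0.489, apex=0.299, x_land=17.989, impact vy=-2.444
  bounce: vy ← 0.69·2.444 = 1.686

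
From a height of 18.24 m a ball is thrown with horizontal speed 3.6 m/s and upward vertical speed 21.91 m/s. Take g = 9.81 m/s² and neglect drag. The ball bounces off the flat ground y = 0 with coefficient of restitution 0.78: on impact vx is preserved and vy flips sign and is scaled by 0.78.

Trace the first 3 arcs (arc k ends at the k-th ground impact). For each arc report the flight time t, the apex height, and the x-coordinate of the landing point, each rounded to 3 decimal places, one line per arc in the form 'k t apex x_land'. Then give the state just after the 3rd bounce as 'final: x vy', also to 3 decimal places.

1 5.184 42.707 18.663
2 4.603 25.983 35.234
3 3.590 15.808 48.160
final: 48.160 13.737

Arc 1: start y=18.240, vy=21.910 → t=5.184, apex=42.707, x_land=18.663, impact vy=-28.947
  bounce: vy ← 0.78·28.947 = 22.578
Arc 2: start y=0.000, vy=22.578 → t=4.603, apex=25.983, x_land=35.234, impact vy=-22.578
  bounce: vy ← 0.78·22.578 = 17.611
Arc 3: start y=0.000, vy=17.611 → t=3.590, apex=15.808, x_land=48.160, impact vy=-17.611
  bounce: vy ← 0.78·17.611 = 13.737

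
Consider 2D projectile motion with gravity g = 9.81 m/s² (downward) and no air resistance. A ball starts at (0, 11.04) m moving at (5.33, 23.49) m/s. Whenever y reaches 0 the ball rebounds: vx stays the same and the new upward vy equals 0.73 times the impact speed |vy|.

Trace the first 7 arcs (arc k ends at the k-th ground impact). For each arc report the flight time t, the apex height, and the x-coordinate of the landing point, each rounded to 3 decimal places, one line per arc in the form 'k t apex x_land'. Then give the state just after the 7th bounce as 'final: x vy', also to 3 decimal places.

1 5.220 39.163 27.823
2 4.125 20.870 49.812
3 3.012 11.122 65.864
4 2.198 5.927 77.582
5 1.605 3.158 86.136
6 1.172 1.683 92.380
7 0.855 0.897 96.939
final: 96.939 3.062

Arc 1: start y=11.040, vy=23.490 → t=5.220, apex=39.163, x_land=27.823, impact vy=-27.720
  bounce: vy ← 0.73·27.720 = 20.235
Arc 2: start y=0.000, vy=20.235 → t=4.125, apex=20.870, x_land=49.812, impact vy=-20.235
  bounce: vy ← 0.73·20.235 = 14.772
Arc 3: start y=0.000, vy=14.772 → t=3.012, apex=11.122, x_land=65.864, impact vy=-14.772
  bounce: vy ← 0.73·14.772 = 10.783
Arc 4: start y=0.000, vy=10.783 → t=2.198, apex=5.927, x_land=77.582, impact vy=-10.783
  bounce: vy ← 0.73·10.783 = 7.872
Arc 5: start y=0.000, vy=7.872 → t=1.605, apex=3.158, x_land=86.136, impact vy=-7.872
  bounce: vy ← 0.73·7.872 = 5.747
Arc 6: start y=0.000, vy=5.747 → t=1.172, apex=1.683, x_land=92.380, impact vy=-5.747
  bounce: vy ← 0.73·5.747 = 4.195
Arc 7: start y=0.000, vy=4.195 → t=0.855, apex=0.897, x_land=96.939, impact vy=-4.195
  bounce: vy ← 0.73·4.195 = 3.062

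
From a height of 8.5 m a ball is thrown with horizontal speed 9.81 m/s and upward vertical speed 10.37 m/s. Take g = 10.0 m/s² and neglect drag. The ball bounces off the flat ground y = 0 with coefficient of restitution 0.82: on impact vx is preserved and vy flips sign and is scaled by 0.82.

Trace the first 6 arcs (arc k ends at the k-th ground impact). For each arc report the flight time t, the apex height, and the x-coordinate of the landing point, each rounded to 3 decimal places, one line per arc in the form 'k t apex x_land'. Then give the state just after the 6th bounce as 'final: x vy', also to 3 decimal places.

Arc 1: start y=8.500, vy=10.370 → t=2.703, apex=13.877, x_land=26.516, impact vy=-16.659
  bounce: vy ← 0.82·16.659 = 13.661
Arc 2: start y=0.000, vy=13.661 → t=2.732, apex=9.331, x_land=53.318, impact vy=-13.661
  bounce: vy ← 0.82·13.661 = 11.202
Arc 3: start y=0.000, vy=11.202 → t=2.240, apex=6.274, x_land=75.296, impact vy=-11.202
  bounce: vy ← 0.82·11.202 = 9.185
Arc 4: start y=0.000, vy=9.185 → t=1.837, apex=4.219, x_land=93.318, impact vy=-9.185
  bounce: vy ← 0.82·9.185 = 7.532
Arc 5: start y=0.000, vy=7.532 → t=1.506, apex=2.837, x_land=108.096, impact vy=-7.532
  bounce: vy ← 0.82·7.532 = 6.176
Arc 6: start y=0.000, vy=6.176 → t=1.235, apex=1.907, x_land=120.214, impact vy=-6.176
  bounce: vy ← 0.82·6.176 = 5.065

1 2.703 13.877 26.516
2 2.732 9.331 53.318
3 2.240 6.274 75.296
4 1.837 4.219 93.318
5 1.506 2.837 108.096
6 1.235 1.907 120.214
final: 120.214 5.065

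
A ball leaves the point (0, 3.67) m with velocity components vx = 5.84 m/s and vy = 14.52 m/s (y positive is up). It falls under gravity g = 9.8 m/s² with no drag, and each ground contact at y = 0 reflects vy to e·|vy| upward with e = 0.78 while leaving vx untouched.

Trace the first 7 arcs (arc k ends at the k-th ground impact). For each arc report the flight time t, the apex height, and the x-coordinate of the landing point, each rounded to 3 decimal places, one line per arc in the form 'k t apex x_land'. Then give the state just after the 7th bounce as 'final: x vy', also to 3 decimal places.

Arc 1: start y=3.670, vy=14.520 → t=3.198, apex=14.427, x_land=18.673, impact vy=-16.816
  bounce: vy ← 0.78·16.816 = 13.116
Arc 2: start y=0.000, vy=13.116 → t=2.677, apex=8.777, x_land=34.306, impact vy=-13.116
  bounce: vy ← 0.78·13.116 = 10.231
Arc 3: start y=0.000, vy=10.231 → t=2.088, apex=5.340, x_land=46.499, impact vy=-10.231
  bounce: vy ← 0.78·10.231 = 7.980
Arc 4: start y=0.000, vy=7.980 → t=1.629, apex=3.249, x_land=56.010, impact vy=-7.980
  bounce: vy ← 0.78·7.980 = 6.224
Arc 5: start y=0.000, vy=6.224 → t=1.270, apex=1.977, x_land=63.428, impact vy=-6.224
  bounce: vy ← 0.78·6.224 = 4.855
Arc 6: start y=0.000, vy=4.855 → t=0.991, apex=1.203, x_land=69.214, impact vy=-4.855
  bounce: vy ← 0.78·4.855 = 3.787
Arc 7: start y=0.000, vy=3.787 → t=0.773, apex=0.732, x_land=73.727, impact vy=-3.787
  bounce: vy ← 0.78·3.787 = 2.954

1 3.198 14.427 18.673
2 2.677 8.777 34.306
3 2.088 5.340 46.499
4 1.629 3.249 56.010
5 1.270 1.977 63.428
6 0.991 1.203 69.214
7 0.773 0.732 73.727
final: 73.727 2.954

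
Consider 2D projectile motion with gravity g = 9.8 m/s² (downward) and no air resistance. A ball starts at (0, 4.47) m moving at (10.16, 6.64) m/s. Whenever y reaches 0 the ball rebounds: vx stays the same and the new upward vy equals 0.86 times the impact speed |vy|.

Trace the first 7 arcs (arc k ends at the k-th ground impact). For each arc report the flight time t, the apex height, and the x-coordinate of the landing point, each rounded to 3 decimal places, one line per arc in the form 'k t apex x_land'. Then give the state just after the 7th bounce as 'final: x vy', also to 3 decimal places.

1 1.849 6.719 18.782
2 2.014 4.970 39.246
3 1.732 3.676 56.845
4 1.490 2.718 71.980
5 1.281 2.011 84.996
6 1.102 1.487 96.190
7 0.948 1.100 105.817
final: 105.817 3.993

Arc 1: start y=4.470, vy=6.640 → t=1.849, apex=6.719, x_land=18.782, impact vy=-11.476
  bounce: vy ← 0.86·11.476 = 9.869
Arc 2: start y=0.000, vy=9.869 → t=2.014, apex=4.970, x_land=39.246, impact vy=-9.869
  bounce: vy ← 0.86·9.869 = 8.488
Arc 3: start y=0.000, vy=8.488 → t=1.732, apex=3.676, x_land=56.845, impact vy=-8.488
  bounce: vy ← 0.86·8.488 = 7.299
Arc 4: start y=0.000, vy=7.299 → t=1.490, apex=2.718, x_land=71.980, impact vy=-7.299
  bounce: vy ← 0.86·7.299 = 6.278
Arc 5: start y=0.000, vy=6.278 → t=1.281, apex=2.011, x_land=84.996, impact vy=-6.278
  bounce: vy ← 0.86·6.278 = 5.399
Arc 6: start y=0.000, vy=5.399 → t=1.102, apex=1.487, x_land=96.190, impact vy=-5.399
  bounce: vy ← 0.86·5.399 = 4.643
Arc 7: start y=0.000, vy=4.643 → t=0.948, apex=1.100, x_land=105.817, impact vy=-4.643
  bounce: vy ← 0.86·4.643 = 3.993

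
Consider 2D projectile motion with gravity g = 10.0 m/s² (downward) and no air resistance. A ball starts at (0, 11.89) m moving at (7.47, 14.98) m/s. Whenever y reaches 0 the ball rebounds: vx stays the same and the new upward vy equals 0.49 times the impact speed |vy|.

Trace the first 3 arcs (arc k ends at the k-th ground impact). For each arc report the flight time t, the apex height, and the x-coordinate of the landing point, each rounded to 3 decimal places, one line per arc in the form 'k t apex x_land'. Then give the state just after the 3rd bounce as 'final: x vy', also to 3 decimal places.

1 3.648 23.110 27.250
2 2.107 5.549 42.988
3 1.032 1.332 50.700
final: 50.700 2.529

Arc 1: start y=11.890, vy=14.980 → t=3.648, apex=23.110, x_land=27.250, impact vy=-21.499
  bounce: vy ← 0.49·21.499 = 10.534
Arc 2: start y=0.000, vy=10.534 → t=2.107, apex=5.549, x_land=42.988, impact vy=-10.534
  bounce: vy ← 0.49·10.534 = 5.162
Arc 3: start y=0.000, vy=5.162 → t=1.032, apex=1.332, x_land=50.700, impact vy=-5.162
  bounce: vy ← 0.49·5.162 = 2.529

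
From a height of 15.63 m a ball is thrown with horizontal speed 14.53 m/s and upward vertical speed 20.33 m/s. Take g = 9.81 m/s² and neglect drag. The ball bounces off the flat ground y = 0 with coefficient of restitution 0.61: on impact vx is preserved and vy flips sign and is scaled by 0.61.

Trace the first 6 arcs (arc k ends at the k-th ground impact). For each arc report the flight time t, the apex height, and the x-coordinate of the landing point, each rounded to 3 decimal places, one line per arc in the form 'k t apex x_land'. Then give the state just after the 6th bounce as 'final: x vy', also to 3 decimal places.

1 4.808 36.696 69.854
2 3.337 13.654 118.340
3 2.036 5.081 147.916
4 1.242 1.891 165.957
5 0.757 0.703 176.963
6 0.462 0.262 183.676
final: 183.676 1.382

Arc 1: start y=15.630, vy=20.330 → t=4.808, apex=36.696, x_land=69.854, impact vy=-26.832
  bounce: vy ← 0.61·26.832 = 16.368
Arc 2: start y=0.000, vy=16.368 → t=3.337, apex=13.654, x_land=118.340, impact vy=-16.368
  bounce: vy ← 0.61·16.368 = 9.984
Arc 3: start y=0.000, vy=9.984 → t=2.036, apex=5.081, x_land=147.916, impact vy=-9.984
  bounce: vy ← 0.61·9.984 = 6.090
Arc 4: start y=0.000, vy=6.090 → t=1.242, apex=1.891, x_land=165.957, impact vy=-6.090
  bounce: vy ← 0.61·6.090 = 3.715
Arc 5: start y=0.000, vy=3.715 → t=0.757, apex=0.703, x_land=176.963, impact vy=-3.715
  bounce: vy ← 0.61·3.715 = 2.266
Arc 6: start y=0.000, vy=2.266 → t=0.462, apex=0.262, x_land=183.676, impact vy=-2.266
  bounce: vy ← 0.61·2.266 = 1.382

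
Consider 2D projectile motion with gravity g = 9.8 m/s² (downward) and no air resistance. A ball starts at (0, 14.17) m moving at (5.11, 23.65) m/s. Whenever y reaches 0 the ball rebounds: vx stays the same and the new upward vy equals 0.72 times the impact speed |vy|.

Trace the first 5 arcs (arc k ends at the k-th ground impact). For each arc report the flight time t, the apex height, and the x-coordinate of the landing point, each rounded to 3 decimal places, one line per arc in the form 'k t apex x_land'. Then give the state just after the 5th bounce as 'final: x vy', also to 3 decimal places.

1 5.365 42.707 27.418
2 4.251 22.139 49.141
3 3.061 11.477 64.782
4 2.204 5.950 76.044
5 1.587 3.084 84.152
final: 84.152 5.598

Arc 1: start y=14.170, vy=23.650 → t=5.365, apex=42.707, x_land=27.418, impact vy=-28.932
  bounce: vy ← 0.72·28.932 = 20.831
Arc 2: start y=0.000, vy=20.831 → t=4.251, apex=22.139, x_land=49.141, impact vy=-20.831
  bounce: vy ← 0.72·20.831 = 14.998
Arc 3: start y=0.000, vy=14.998 → t=3.061, apex=11.477, x_land=64.782, impact vy=-14.998
  bounce: vy ← 0.72·14.998 = 10.799
Arc 4: start y=0.000, vy=10.799 → t=2.204, apex=5.950, x_land=76.044, impact vy=-10.799
  bounce: vy ← 0.72·10.799 = 7.775
Arc 5: start y=0.000, vy=7.775 → t=1.587, apex=3.084, x_land=84.152, impact vy=-7.775
  bounce: vy ← 0.72·7.775 = 5.598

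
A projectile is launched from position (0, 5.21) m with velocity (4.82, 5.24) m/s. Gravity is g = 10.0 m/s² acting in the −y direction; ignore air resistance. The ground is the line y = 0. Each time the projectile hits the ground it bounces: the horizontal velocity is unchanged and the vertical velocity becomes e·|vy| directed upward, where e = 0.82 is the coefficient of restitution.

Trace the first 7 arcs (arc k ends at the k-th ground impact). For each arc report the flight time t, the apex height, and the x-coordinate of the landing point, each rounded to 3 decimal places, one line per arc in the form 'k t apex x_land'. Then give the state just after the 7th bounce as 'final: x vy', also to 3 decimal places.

Arc 1: start y=5.210, vy=5.240 → t=1.671, apex=6.583, x_land=8.056, impact vy=-11.474
  bounce: vy ← 0.82·11.474 = 9.409
Arc 2: start y=0.000, vy=9.409 → t=1.882, apex=4.426, x_land=17.126, impact vy=-9.409
  bounce: vy ← 0.82·9.409 = 7.715
Arc 3: start y=0.000, vy=7.715 → t=1.543, apex=2.976, x_land=24.564, impact vy=-7.715
  bounce: vy ← 0.82·7.715 = 6.327
Arc 4: start y=0.000, vy=6.327 → t=1.265, apex=2.001, x_land=30.663, impact vy=-6.327
  bounce: vy ← 0.82·6.327 = 5.188
Arc 5: start y=0.000, vy=5.188 → t=1.038, apex=1.346, x_land=35.664, impact vy=-5.188
  bounce: vy ← 0.82·5.188 = 4.254
Arc 6: start y=0.000, vy=4.254 → t=0.851, apex=0.905, x_land=39.764, impact vy=-4.254
  bounce: vy ← 0.82·4.254 = 3.488
Arc 7: start y=0.000, vy=3.488 → t=0.698, apex=0.608, x_land=43.127, impact vy=-3.488
  bounce: vy ← 0.82·3.488 = 2.860

1 1.671 6.583 8.056
2 1.882 4.426 17.126
3 1.543 2.976 24.564
4 1.265 2.001 30.663
5 1.038 1.346 35.664
6 0.851 0.905 39.764
7 0.698 0.608 43.127
final: 43.127 2.860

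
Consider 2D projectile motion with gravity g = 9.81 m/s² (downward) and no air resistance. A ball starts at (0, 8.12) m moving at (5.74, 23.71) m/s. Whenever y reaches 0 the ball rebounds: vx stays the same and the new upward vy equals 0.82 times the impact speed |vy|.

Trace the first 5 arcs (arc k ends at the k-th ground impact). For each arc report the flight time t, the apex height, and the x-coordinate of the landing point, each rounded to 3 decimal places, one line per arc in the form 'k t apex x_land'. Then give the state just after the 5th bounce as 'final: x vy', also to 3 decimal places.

Arc 1: start y=8.120, vy=23.710 → t=5.155, apex=36.773, x_land=29.590, impact vy=-26.860
  bounce: vy ← 0.82·26.860 = 22.025
Arc 2: start y=0.000, vy=22.025 → t=4.490, apex=24.726, x_land=55.365, impact vy=-22.025
  bounce: vy ← 0.82·22.025 = 18.061
Arc 3: start y=0.000, vy=18.061 → t=3.682, apex=16.626, x_land=76.500, impact vy=-18.061
  bounce: vy ← 0.82·18.061 = 14.810
Arc 4: start y=0.000, vy=14.810 → t=3.019, apex=11.179, x_land=93.831, impact vy=-14.810
  bounce: vy ← 0.82·14.810 = 12.144
Arc 5: start y=0.000, vy=12.144 → t=2.476, apex=7.517, x_land=108.043, impact vy=-12.144
  bounce: vy ← 0.82·12.144 = 9.958

1 5.155 36.773 29.590
2 4.490 24.726 55.365
3 3.682 16.626 76.500
4 3.019 11.179 93.831
5 2.476 7.517 108.043
final: 108.043 9.958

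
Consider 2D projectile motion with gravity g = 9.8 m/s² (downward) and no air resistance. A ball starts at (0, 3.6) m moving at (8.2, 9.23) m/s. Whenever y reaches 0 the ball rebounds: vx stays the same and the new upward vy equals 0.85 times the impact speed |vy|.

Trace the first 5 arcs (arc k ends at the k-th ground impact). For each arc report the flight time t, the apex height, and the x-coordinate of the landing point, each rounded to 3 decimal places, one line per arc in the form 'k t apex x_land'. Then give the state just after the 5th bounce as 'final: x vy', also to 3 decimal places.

1 2.215 7.947 18.166
2 2.165 5.741 35.918
3 1.840 4.148 51.007
4 1.564 2.997 63.833
5 1.330 2.165 74.736
final: 74.736 5.537

Arc 1: start y=3.600, vy=9.230 → t=2.215, apex=7.947, x_land=18.166, impact vy=-12.480
  bounce: vy ← 0.85·12.480 = 10.608
Arc 2: start y=0.000, vy=10.608 → t=2.165, apex=5.741, x_land=35.918, impact vy=-10.608
  bounce: vy ← 0.85·10.608 = 9.017
Arc 3: start y=0.000, vy=9.017 → t=1.840, apex=4.148, x_land=51.007, impact vy=-9.017
  bounce: vy ← 0.85·9.017 = 7.664
Arc 4: start y=0.000, vy=7.664 → t=1.564, apex=2.997, x_land=63.833, impact vy=-7.664
  bounce: vy ← 0.85·7.664 = 6.515
Arc 5: start y=0.000, vy=6.515 → t=1.330, apex=2.165, x_land=74.736, impact vy=-6.515
  bounce: vy ← 0.85·6.515 = 5.537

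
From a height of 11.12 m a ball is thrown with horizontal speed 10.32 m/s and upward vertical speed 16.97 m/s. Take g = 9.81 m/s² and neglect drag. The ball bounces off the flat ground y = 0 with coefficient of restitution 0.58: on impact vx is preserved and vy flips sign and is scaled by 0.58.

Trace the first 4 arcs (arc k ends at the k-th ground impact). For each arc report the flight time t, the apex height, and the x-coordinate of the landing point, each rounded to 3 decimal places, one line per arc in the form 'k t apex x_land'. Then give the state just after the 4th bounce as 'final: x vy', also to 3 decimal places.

1 4.023 25.798 41.520
2 2.660 8.678 68.974
3 1.543 2.919 84.898
4 0.895 0.982 94.133
final: 94.133 2.546

Arc 1: start y=11.120, vy=16.970 → t=4.023, apex=25.798, x_land=41.520, impact vy=-22.498
  bounce: vy ← 0.58·22.498 = 13.049
Arc 2: start y=0.000, vy=13.049 → t=2.660, apex=8.678, x_land=68.974, impact vy=-13.049
  bounce: vy ← 0.58·13.049 = 7.568
Arc 3: start y=0.000, vy=7.568 → t=1.543, apex=2.919, x_land=84.898, impact vy=-7.568
  bounce: vy ← 0.58·7.568 = 4.390
Arc 4: start y=0.000, vy=4.390 → t=0.895, apex=0.982, x_land=94.133, impact vy=-4.390
  bounce: vy ← 0.58·4.390 = 2.546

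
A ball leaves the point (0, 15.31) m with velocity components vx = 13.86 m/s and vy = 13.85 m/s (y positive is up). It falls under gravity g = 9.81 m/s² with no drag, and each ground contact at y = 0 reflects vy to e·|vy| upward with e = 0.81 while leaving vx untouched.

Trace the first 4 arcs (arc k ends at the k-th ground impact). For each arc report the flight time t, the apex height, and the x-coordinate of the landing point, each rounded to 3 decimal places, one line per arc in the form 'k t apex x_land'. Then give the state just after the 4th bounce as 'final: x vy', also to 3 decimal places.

1 3.673 25.087 50.913
2 3.664 16.460 101.692
3 2.968 10.799 142.822
4 2.404 7.085 176.138
final: 176.138 9.550

Arc 1: start y=15.310, vy=13.850 → t=3.673, apex=25.087, x_land=50.913, impact vy=-22.186
  bounce: vy ← 0.81·22.186 = 17.970
Arc 2: start y=0.000, vy=17.970 → t=3.664, apex=16.460, x_land=101.692, impact vy=-17.970
  bounce: vy ← 0.81·17.970 = 14.556
Arc 3: start y=0.000, vy=14.556 → t=2.968, apex=10.799, x_land=142.822, impact vy=-14.556
  bounce: vy ← 0.81·14.556 = 11.790
Arc 4: start y=0.000, vy=11.790 → t=2.404, apex=7.085, x_land=176.138, impact vy=-11.790
  bounce: vy ← 0.81·11.790 = 9.550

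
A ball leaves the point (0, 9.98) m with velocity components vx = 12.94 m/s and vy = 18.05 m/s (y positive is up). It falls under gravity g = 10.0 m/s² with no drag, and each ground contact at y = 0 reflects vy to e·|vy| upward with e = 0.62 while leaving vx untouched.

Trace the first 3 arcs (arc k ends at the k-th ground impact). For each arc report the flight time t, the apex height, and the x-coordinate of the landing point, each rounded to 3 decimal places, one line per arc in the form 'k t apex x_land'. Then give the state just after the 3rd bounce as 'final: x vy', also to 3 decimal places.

Arc 1: start y=9.980, vy=18.050 → t=4.097, apex=26.270, x_land=53.017, impact vy=-22.922
  bounce: vy ← 0.62·22.922 = 14.211
Arc 2: start y=0.000, vy=14.211 → t=2.842, apex=10.098, x_land=89.797, impact vy=-14.211
  bounce: vy ← 0.62·14.211 = 8.811
Arc 3: start y=0.000, vy=8.811 → t=1.762, apex=3.882, x_land=112.600, impact vy=-8.811
  bounce: vy ← 0.62·8.811 = 5.463

1 4.097 26.270 53.017
2 2.842 10.098 89.797
3 1.762 3.882 112.600
final: 112.600 5.463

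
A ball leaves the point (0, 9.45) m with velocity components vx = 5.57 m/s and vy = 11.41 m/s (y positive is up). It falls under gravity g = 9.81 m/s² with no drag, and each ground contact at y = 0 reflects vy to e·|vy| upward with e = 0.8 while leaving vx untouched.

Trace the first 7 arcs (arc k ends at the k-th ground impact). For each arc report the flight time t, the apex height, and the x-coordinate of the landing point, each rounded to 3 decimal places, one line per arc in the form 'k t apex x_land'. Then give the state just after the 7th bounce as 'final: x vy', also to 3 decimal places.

Arc 1: start y=9.450, vy=11.410 → t=2.974, apex=16.085, x_land=16.565, impact vy=-17.765
  bounce: vy ← 0.8·17.765 = 14.212
Arc 2: start y=0.000, vy=14.212 → t=2.897, apex=10.295, x_land=32.704, impact vy=-14.212
  bounce: vy ← 0.8·14.212 = 11.370
Arc 3: start y=0.000, vy=11.370 → t=2.318, apex=6.589, x_land=45.615, impact vy=-11.370
  bounce: vy ← 0.8·11.370 = 9.096
Arc 4: start y=0.000, vy=9.096 → t=1.854, apex=4.217, x_land=55.944, impact vy=-9.096
  bounce: vy ← 0.8·9.096 = 7.277
Arc 5: start y=0.000, vy=7.277 → t=1.483, apex=2.699, x_land=64.207, impact vy=-7.277
  bounce: vy ← 0.8·7.277 = 5.821
Arc 6: start y=0.000, vy=5.821 → t=1.187, apex=1.727, x_land=70.818, impact vy=-5.821
  bounce: vy ← 0.8·5.821 = 4.657
Arc 7: start y=0.000, vy=4.657 → t=0.949, apex=1.105, x_land=76.106, impact vy=-4.657
  bounce: vy ← 0.8·4.657 = 3.726

1 2.974 16.085 16.565
2 2.897 10.295 32.704
3 2.318 6.589 45.615
4 1.854 4.217 55.944
5 1.483 2.699 64.207
6 1.187 1.727 70.818
7 0.949 1.105 76.106
final: 76.106 3.726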